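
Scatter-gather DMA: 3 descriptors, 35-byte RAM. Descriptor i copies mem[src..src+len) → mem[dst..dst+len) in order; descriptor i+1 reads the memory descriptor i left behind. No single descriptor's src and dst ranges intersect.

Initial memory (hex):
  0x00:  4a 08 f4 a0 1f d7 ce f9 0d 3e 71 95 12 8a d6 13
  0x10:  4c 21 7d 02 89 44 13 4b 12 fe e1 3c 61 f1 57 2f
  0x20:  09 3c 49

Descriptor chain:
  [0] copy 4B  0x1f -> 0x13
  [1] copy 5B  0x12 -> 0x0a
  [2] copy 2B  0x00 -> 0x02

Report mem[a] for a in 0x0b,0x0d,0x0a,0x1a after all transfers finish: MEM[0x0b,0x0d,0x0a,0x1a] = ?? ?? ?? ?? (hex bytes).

MEM[0x0b,0x0d,0x0a,0x1a] = 2f 3c 7d e1

[0] 0x1f->0x13 len=4 : 2f 09 3c 49
[1] 0x12->0x0a len=5 : 7d 2f 09 3c 49
[2] 0x00->0x02 len=2 : 4a 08
query mem[0x0b]=0x2f, mem[0x0d]=0x3c, mem[0x0a]=0x7d, mem[0x1a]=0xe1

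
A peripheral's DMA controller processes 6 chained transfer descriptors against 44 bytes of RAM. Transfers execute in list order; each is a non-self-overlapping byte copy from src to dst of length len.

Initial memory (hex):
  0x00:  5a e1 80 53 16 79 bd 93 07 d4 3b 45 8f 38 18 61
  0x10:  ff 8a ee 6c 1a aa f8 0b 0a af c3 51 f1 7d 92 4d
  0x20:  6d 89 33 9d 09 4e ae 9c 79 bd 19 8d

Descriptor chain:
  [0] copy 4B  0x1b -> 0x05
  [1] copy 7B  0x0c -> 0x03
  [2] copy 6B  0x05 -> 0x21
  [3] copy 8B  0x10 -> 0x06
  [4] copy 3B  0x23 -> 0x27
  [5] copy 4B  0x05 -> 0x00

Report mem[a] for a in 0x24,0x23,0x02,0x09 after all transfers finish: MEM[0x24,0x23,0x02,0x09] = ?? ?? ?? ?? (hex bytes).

  after D0: wrote 4B at 0x05 = 51f17d92
  after D1: wrote 7B at 0x03 = 8f381861ff8aee
  after D2: wrote 6B at 0x21 = 1861ff8aee3b
  after D3: wrote 8B at 0x06 = ff8aee6c1aaaf80b
  after D4: wrote 3B at 0x27 = ff8aee
  after D5: wrote 4B at 0x00 = 18ff8aee
query mem[0x24]=0x8a, mem[0x23]=0xff, mem[0x02]=0x8a, mem[0x09]=0x6c

MEM[0x24,0x23,0x02,0x09] = 8a ff 8a 6c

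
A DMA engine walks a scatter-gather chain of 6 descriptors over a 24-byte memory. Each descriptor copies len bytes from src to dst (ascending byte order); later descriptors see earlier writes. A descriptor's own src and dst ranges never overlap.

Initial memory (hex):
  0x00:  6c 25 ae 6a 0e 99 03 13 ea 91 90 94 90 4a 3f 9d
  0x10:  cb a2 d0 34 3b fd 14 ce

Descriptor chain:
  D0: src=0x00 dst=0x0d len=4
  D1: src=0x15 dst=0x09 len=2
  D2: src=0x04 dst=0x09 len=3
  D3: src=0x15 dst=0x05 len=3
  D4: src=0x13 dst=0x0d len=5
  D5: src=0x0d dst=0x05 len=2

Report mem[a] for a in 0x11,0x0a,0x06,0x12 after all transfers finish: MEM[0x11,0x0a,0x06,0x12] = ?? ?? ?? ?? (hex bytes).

MEM[0x11,0x0a,0x06,0x12] = ce 99 3b d0

#0 dst[0x0d+4] := {0x6c,0x25,0xae,0x6a}
#1 dst[0x09+2] := {0xfd,0x14}
#2 dst[0x09+3] := {0x0e,0x99,0x03}
#3 dst[0x05+3] := {0xfd,0x14,0xce}
#4 dst[0x0d+5] := {0x34,0x3b,0xfd,0x14,0xce}
#5 dst[0x05+2] := {0x34,0x3b}
query mem[0x11]=0xce, mem[0x0a]=0x99, mem[0x06]=0x3b, mem[0x12]=0xd0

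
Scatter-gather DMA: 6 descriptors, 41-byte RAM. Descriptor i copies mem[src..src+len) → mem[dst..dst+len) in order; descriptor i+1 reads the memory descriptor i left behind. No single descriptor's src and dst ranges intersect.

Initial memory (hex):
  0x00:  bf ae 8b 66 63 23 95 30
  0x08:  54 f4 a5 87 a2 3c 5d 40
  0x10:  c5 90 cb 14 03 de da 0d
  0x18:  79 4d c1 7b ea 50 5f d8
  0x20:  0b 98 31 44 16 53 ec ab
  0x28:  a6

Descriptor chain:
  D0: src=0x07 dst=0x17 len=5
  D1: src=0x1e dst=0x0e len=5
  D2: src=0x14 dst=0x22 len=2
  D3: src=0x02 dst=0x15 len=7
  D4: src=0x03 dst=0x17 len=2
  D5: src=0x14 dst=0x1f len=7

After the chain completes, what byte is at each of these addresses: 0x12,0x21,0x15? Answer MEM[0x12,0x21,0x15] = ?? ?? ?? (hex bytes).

MEM[0x12,0x21,0x15] = 31 66 8b

D0: mem[0x17..0x1b] <- [30 54 f4 a5 87]
D1: mem[0x0e..0x12] <- [5f d8 0b 98 31]
D2: mem[0x22..0x23] <- [03 de]
D3: mem[0x15..0x1b] <- [8b 66 63 23 95 30 54]
D4: mem[0x17..0x18] <- [66 63]
D5: mem[0x1f..0x25] <- [03 8b 66 66 63 95 30]
query mem[0x12]=0x31, mem[0x21]=0x66, mem[0x15]=0x8b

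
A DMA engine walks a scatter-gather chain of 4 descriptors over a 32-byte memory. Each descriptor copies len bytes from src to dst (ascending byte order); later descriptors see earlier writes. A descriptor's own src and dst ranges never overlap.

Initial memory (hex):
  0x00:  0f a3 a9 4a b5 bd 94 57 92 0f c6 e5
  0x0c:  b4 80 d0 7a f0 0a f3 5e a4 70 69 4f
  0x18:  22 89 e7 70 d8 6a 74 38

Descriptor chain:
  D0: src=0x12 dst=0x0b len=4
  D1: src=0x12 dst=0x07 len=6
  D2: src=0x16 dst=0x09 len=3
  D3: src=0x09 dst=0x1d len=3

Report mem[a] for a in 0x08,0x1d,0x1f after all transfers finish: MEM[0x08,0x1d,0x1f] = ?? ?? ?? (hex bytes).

MEM[0x08,0x1d,0x1f] = 5e 69 22

[0] 0x12->0x0b len=4 : f3 5e a4 70
[1] 0x12->0x07 len=6 : f3 5e a4 70 69 4f
[2] 0x16->0x09 len=3 : 69 4f 22
[3] 0x09->0x1d len=3 : 69 4f 22
query mem[0x08]=0x5e, mem[0x1d]=0x69, mem[0x1f]=0x22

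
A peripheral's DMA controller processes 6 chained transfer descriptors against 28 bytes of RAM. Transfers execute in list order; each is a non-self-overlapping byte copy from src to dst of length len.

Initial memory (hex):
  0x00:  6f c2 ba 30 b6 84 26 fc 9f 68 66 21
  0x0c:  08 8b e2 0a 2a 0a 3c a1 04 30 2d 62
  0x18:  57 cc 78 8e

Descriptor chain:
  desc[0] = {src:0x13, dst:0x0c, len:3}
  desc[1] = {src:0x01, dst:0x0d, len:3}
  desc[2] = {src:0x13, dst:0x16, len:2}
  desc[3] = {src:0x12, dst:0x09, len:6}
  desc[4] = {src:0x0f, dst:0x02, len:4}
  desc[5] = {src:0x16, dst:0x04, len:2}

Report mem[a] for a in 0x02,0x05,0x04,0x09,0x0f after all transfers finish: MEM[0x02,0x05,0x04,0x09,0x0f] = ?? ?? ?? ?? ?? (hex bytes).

MEM[0x02,0x05,0x04,0x09,0x0f] = 30 04 a1 3c 30

[0] 0x13->0x0c len=3 : a1 04 30
[1] 0x01->0x0d len=3 : c2 ba 30
[2] 0x13->0x16 len=2 : a1 04
[3] 0x12->0x09 len=6 : 3c a1 04 30 a1 04
[4] 0x0f->0x02 len=4 : 30 2a 0a 3c
[5] 0x16->0x04 len=2 : a1 04
query mem[0x02]=0x30, mem[0x05]=0x04, mem[0x04]=0xa1, mem[0x09]=0x3c, mem[0x0f]=0x30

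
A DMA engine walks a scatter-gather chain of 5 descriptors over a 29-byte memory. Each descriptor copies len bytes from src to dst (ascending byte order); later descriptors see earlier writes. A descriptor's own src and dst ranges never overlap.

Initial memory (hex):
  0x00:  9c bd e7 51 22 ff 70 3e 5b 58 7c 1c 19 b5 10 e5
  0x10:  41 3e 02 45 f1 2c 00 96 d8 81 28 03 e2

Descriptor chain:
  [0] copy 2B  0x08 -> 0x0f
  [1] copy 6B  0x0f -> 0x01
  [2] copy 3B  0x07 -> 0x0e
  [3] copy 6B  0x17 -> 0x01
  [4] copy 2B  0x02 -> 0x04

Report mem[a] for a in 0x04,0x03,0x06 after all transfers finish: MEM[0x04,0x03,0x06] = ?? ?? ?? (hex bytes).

MEM[0x04,0x03,0x06] = d8 81 e2

D0: mem[0x0f..0x10] <- [5b 58]
D1: mem[0x01..0x06] <- [5b 58 3e 02 45 f1]
D2: mem[0x0e..0x10] <- [3e 5b 58]
D3: mem[0x01..0x06] <- [96 d8 81 28 03 e2]
D4: mem[0x04..0x05] <- [d8 81]
query mem[0x04]=0xd8, mem[0x03]=0x81, mem[0x06]=0xe2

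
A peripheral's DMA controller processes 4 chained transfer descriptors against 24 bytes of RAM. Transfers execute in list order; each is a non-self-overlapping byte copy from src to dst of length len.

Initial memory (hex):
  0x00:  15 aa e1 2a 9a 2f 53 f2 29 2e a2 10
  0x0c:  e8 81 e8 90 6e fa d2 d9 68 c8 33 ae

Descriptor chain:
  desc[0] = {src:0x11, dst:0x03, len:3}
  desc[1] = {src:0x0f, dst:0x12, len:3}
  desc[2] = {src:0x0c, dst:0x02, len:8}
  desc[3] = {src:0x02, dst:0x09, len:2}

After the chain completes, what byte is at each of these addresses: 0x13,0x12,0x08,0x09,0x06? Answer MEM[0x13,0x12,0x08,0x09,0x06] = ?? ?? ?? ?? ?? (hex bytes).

#0 dst[0x03+3] := {0xfa,0xd2,0xd9}
#1 dst[0x12+3] := {0x90,0x6e,0xfa}
#2 dst[0x02+8] := {0xe8,0x81,0xe8,0x90,0x6e,0xfa,0x90,0x6e}
#3 dst[0x09+2] := {0xe8,0x81}
query mem[0x13]=0x6e, mem[0x12]=0x90, mem[0x08]=0x90, mem[0x09]=0xe8, mem[0x06]=0x6e

MEM[0x13,0x12,0x08,0x09,0x06] = 6e 90 90 e8 6e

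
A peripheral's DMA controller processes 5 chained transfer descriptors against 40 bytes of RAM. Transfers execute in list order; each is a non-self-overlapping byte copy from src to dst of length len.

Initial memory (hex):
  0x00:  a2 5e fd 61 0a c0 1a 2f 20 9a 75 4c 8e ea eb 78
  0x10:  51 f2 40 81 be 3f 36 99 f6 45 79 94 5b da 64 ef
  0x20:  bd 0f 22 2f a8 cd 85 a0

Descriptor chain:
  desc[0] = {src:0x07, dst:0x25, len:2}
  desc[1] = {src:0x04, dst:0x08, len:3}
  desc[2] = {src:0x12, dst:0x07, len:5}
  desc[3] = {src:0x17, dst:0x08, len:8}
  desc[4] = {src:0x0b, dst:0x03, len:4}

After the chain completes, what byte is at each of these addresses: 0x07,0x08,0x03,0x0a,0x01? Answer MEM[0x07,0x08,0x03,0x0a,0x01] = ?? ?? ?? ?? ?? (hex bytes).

#0 dst[0x25+2] := {0x2f,0x20}
#1 dst[0x08+3] := {0x0a,0xc0,0x1a}
#2 dst[0x07+5] := {0x40,0x81,0xbe,0x3f,0x36}
#3 dst[0x08+8] := {0x99,0xf6,0x45,0x79,0x94,0x5b,0xda,0x64}
#4 dst[0x03+4] := {0x79,0x94,0x5b,0xda}
query mem[0x07]=0x40, mem[0x08]=0x99, mem[0x03]=0x79, mem[0x0a]=0x45, mem[0x01]=0x5e

MEM[0x07,0x08,0x03,0x0a,0x01] = 40 99 79 45 5e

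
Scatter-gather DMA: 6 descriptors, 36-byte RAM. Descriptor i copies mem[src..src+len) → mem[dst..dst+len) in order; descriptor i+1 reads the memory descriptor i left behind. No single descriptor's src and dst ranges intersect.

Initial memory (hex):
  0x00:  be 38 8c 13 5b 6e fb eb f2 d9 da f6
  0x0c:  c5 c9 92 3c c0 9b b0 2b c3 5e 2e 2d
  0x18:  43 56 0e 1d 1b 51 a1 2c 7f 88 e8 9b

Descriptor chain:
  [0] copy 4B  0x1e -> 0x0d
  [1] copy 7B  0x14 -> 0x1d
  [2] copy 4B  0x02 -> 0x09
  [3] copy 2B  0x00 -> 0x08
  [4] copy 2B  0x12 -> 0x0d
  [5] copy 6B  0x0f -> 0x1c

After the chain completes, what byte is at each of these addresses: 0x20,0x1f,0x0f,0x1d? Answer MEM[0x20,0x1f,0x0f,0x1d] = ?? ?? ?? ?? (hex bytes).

MEM[0x20,0x1f,0x0f,0x1d] = 2b b0 7f 88

[0] 0x1e->0x0d len=4 : a1 2c 7f 88
[1] 0x14->0x1d len=7 : c3 5e 2e 2d 43 56 0e
[2] 0x02->0x09 len=4 : 8c 13 5b 6e
[3] 0x00->0x08 len=2 : be 38
[4] 0x12->0x0d len=2 : b0 2b
[5] 0x0f->0x1c len=6 : 7f 88 9b b0 2b c3
query mem[0x20]=0x2b, mem[0x1f]=0xb0, mem[0x0f]=0x7f, mem[0x1d]=0x88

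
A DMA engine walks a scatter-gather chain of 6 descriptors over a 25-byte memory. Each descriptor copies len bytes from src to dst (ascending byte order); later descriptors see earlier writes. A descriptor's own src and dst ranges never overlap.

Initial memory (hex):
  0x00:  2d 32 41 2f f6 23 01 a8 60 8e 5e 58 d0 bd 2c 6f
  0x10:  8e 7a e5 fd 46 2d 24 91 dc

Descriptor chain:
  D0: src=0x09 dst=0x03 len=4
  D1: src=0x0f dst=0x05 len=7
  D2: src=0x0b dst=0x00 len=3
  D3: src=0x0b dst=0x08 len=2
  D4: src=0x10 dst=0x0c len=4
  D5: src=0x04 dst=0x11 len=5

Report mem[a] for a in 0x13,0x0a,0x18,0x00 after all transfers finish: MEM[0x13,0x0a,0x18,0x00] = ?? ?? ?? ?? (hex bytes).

MEM[0x13,0x0a,0x18,0x00] = 8e 46 dc 2d

  after D0: wrote 4B at 0x03 = 8e5e58d0
  after D1: wrote 7B at 0x05 = 6f8e7ae5fd462d
  after D2: wrote 3B at 0x00 = 2dd0bd
  after D3: wrote 2B at 0x08 = 2dd0
  after D4: wrote 4B at 0x0c = 8e7ae5fd
  after D5: wrote 5B at 0x11 = 5e6f8e7a2d
query mem[0x13]=0x8e, mem[0x0a]=0x46, mem[0x18]=0xdc, mem[0x00]=0x2d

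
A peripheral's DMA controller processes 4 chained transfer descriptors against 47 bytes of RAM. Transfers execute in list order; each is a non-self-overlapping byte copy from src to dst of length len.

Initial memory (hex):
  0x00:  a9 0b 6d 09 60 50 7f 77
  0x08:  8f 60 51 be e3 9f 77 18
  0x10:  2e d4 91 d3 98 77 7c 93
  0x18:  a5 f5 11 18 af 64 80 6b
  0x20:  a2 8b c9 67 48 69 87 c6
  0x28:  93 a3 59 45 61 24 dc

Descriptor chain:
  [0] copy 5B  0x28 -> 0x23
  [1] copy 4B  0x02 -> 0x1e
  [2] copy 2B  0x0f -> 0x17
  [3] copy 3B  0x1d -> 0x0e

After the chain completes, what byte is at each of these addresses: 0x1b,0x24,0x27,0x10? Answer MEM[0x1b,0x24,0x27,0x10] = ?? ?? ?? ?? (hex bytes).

MEM[0x1b,0x24,0x27,0x10] = 18 a3 61 09

#0 dst[0x23+5] := {0x93,0xa3,0x59,0x45,0x61}
#1 dst[0x1e+4] := {0x6d,0x09,0x60,0x50}
#2 dst[0x17+2] := {0x18,0x2e}
#3 dst[0x0e+3] := {0x64,0x6d,0x09}
query mem[0x1b]=0x18, mem[0x24]=0xa3, mem[0x27]=0x61, mem[0x10]=0x09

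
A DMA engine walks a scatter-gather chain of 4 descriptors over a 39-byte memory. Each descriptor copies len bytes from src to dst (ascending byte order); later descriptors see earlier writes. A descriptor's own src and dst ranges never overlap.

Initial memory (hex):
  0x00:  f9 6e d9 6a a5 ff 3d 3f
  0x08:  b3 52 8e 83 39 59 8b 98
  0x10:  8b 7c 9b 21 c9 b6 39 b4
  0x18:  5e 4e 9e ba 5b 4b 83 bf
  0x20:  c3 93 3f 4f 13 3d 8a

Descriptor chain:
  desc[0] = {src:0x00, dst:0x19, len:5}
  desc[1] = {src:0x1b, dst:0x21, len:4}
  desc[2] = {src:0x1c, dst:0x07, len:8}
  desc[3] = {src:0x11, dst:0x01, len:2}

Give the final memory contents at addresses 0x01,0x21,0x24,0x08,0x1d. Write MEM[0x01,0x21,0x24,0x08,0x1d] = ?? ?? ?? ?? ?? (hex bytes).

#0 dst[0x19+5] := {0xf9,0x6e,0xd9,0x6a,0xa5}
#1 dst[0x21+4] := {0xd9,0x6a,0xa5,0x83}
#2 dst[0x07+8] := {0x6a,0xa5,0x83,0xbf,0xc3,0xd9,0x6a,0xa5}
#3 dst[0x01+2] := {0x7c,0x9b}
query mem[0x01]=0x7c, mem[0x21]=0xd9, mem[0x24]=0x83, mem[0x08]=0xa5, mem[0x1d]=0xa5

MEM[0x01,0x21,0x24,0x08,0x1d] = 7c d9 83 a5 a5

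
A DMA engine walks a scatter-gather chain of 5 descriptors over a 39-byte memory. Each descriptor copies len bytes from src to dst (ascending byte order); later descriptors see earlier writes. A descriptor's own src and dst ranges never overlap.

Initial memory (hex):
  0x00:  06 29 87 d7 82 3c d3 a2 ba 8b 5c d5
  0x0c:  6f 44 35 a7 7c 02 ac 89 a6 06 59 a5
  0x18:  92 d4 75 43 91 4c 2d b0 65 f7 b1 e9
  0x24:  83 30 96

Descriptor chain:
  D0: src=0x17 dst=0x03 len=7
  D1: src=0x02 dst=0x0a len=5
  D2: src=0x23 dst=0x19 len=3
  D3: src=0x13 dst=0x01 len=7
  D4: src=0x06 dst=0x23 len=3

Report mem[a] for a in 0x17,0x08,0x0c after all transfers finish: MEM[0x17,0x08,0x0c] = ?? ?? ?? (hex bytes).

[0] 0x17->0x03 len=7 : a5 92 d4 75 43 91 4c
[1] 0x02->0x0a len=5 : 87 a5 92 d4 75
[2] 0x23->0x19 len=3 : e9 83 30
[3] 0x13->0x01 len=7 : 89 a6 06 59 a5 92 e9
[4] 0x06->0x23 len=3 : 92 e9 91
query mem[0x17]=0xa5, mem[0x08]=0x91, mem[0x0c]=0x92

MEM[0x17,0x08,0x0c] = a5 91 92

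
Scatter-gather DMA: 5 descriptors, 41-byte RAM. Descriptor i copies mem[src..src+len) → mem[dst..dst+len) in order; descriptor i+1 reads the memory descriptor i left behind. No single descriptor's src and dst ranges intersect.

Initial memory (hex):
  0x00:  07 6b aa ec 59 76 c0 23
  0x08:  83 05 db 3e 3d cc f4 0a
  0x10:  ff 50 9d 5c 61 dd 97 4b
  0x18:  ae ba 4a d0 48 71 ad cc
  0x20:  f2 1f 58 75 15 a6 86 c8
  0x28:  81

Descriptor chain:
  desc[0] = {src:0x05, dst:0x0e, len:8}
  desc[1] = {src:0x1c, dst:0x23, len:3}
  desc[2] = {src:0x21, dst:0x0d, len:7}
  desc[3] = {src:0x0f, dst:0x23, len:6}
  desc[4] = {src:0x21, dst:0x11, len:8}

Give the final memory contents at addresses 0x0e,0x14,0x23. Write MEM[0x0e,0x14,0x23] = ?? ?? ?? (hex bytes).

MEM[0x0e,0x14,0x23] = 58 71 48

D0: mem[0x0e..0x15] <- [76 c0 23 83 05 db 3e 3d]
D1: mem[0x23..0x25] <- [48 71 ad]
D2: mem[0x0d..0x13] <- [1f 58 48 71 ad 86 c8]
D3: mem[0x23..0x28] <- [48 71 ad 86 c8 3e]
D4: mem[0x11..0x18] <- [1f 58 48 71 ad 86 c8 3e]
query mem[0x0e]=0x58, mem[0x14]=0x71, mem[0x23]=0x48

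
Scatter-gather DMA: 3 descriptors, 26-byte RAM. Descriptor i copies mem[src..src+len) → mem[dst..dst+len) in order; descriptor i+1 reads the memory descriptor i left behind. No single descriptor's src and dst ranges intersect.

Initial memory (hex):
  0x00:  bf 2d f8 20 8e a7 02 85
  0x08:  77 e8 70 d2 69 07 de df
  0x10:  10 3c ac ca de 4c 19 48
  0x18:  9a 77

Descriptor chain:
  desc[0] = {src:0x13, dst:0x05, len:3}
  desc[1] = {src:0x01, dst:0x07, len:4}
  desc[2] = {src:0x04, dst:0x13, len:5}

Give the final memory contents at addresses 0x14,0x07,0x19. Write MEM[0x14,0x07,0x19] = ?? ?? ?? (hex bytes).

#0 dst[0x05+3] := {0xca,0xde,0x4c}
#1 dst[0x07+4] := {0x2d,0xf8,0x20,0x8e}
#2 dst[0x13+5] := {0x8e,0xca,0xde,0x2d,0xf8}
query mem[0x14]=0xca, mem[0x07]=0x2d, mem[0x19]=0x77

MEM[0x14,0x07,0x19] = ca 2d 77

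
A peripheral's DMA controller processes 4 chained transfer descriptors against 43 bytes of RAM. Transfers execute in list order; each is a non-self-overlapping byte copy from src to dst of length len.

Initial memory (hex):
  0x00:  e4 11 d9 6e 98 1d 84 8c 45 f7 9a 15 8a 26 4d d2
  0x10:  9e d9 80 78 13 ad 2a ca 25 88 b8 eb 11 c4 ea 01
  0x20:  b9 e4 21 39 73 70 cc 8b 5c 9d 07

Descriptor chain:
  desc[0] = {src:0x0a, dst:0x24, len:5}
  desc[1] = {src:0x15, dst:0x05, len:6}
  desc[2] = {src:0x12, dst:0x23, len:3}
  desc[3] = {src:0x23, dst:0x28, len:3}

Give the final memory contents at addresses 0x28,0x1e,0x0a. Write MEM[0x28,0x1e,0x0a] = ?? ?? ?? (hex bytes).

D0: mem[0x24..0x28] <- [9a 15 8a 26 4d]
D1: mem[0x05..0x0a] <- [ad 2a ca 25 88 b8]
D2: mem[0x23..0x25] <- [80 78 13]
D3: mem[0x28..0x2a] <- [80 78 13]
query mem[0x28]=0x80, mem[0x1e]=0xea, mem[0x0a]=0xb8

MEM[0x28,0x1e,0x0a] = 80 ea b8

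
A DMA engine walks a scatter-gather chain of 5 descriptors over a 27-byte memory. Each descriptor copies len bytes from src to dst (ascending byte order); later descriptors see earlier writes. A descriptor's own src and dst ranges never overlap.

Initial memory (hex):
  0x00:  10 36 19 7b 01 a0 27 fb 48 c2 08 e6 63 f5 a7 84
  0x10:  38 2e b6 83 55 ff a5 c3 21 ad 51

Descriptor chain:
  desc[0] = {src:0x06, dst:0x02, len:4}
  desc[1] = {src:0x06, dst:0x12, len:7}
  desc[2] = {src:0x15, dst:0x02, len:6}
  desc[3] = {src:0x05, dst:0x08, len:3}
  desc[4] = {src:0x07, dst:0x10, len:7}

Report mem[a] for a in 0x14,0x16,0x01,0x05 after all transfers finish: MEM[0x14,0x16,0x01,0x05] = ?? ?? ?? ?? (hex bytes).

MEM[0x14,0x16,0x01,0x05] = e6 f5 36 63

D0: mem[0x02..0x05] <- [27 fb 48 c2]
D1: mem[0x12..0x18] <- [27 fb 48 c2 08 e6 63]
D2: mem[0x02..0x07] <- [c2 08 e6 63 ad 51]
D3: mem[0x08..0x0a] <- [63 ad 51]
D4: mem[0x10..0x16] <- [51 63 ad 51 e6 63 f5]
query mem[0x14]=0xe6, mem[0x16]=0xf5, mem[0x01]=0x36, mem[0x05]=0x63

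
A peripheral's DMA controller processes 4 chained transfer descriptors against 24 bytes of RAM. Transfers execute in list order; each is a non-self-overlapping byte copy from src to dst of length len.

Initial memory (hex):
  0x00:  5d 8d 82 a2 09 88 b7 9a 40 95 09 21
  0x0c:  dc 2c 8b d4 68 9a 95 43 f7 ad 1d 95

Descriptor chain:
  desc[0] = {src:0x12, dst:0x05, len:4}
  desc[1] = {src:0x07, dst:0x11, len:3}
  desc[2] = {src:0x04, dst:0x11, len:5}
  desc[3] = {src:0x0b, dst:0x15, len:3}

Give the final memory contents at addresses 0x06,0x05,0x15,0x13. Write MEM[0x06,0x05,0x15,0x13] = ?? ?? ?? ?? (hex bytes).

MEM[0x06,0x05,0x15,0x13] = 43 95 21 43

[0] 0x12->0x05 len=4 : 95 43 f7 ad
[1] 0x07->0x11 len=3 : f7 ad 95
[2] 0x04->0x11 len=5 : 09 95 43 f7 ad
[3] 0x0b->0x15 len=3 : 21 dc 2c
query mem[0x06]=0x43, mem[0x05]=0x95, mem[0x15]=0x21, mem[0x13]=0x43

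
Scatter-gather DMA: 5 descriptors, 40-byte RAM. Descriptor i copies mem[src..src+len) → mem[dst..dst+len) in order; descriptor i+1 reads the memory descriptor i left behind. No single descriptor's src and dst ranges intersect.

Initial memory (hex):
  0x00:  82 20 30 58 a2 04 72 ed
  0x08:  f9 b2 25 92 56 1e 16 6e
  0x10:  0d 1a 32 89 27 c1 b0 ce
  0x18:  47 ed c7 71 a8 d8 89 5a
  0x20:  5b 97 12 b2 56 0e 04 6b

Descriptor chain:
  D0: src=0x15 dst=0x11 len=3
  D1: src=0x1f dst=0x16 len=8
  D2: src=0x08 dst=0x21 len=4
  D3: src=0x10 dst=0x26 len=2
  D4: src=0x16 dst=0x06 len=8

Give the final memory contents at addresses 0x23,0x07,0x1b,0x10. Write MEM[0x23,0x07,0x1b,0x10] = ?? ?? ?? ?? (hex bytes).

#0 dst[0x11+3] := {0xc1,0xb0,0xce}
#1 dst[0x16+8] := {0x5a,0x5b,0x97,0x12,0xb2,0x56,0x0e,0x04}
#2 dst[0x21+4] := {0xf9,0xb2,0x25,0x92}
#3 dst[0x26+2] := {0x0d,0xc1}
#4 dst[0x06+8] := {0x5a,0x5b,0x97,0x12,0xb2,0x56,0x0e,0x04}
query mem[0x23]=0x25, mem[0x07]=0x5b, mem[0x1b]=0x56, mem[0x10]=0x0d

MEM[0x23,0x07,0x1b,0x10] = 25 5b 56 0d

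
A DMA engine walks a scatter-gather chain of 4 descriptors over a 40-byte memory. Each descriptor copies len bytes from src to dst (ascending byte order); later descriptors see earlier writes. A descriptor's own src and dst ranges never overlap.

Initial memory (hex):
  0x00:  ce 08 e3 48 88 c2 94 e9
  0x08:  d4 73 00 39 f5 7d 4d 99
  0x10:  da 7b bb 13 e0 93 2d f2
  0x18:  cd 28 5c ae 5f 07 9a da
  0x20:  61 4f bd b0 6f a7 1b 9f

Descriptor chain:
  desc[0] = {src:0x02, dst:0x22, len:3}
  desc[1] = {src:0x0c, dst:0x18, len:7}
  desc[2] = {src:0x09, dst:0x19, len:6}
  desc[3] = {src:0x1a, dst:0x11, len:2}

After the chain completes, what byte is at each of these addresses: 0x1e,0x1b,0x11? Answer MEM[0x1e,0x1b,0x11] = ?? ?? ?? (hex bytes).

  after D0: wrote 3B at 0x22 = e34888
  after D1: wrote 7B at 0x18 = f57d4d99da7bbb
  after D2: wrote 6B at 0x19 = 730039f57d4d
  after D3: wrote 2B at 0x11 = 0039
query mem[0x1e]=0x4d, mem[0x1b]=0x39, mem[0x11]=0x00

MEM[0x1e,0x1b,0x11] = 4d 39 00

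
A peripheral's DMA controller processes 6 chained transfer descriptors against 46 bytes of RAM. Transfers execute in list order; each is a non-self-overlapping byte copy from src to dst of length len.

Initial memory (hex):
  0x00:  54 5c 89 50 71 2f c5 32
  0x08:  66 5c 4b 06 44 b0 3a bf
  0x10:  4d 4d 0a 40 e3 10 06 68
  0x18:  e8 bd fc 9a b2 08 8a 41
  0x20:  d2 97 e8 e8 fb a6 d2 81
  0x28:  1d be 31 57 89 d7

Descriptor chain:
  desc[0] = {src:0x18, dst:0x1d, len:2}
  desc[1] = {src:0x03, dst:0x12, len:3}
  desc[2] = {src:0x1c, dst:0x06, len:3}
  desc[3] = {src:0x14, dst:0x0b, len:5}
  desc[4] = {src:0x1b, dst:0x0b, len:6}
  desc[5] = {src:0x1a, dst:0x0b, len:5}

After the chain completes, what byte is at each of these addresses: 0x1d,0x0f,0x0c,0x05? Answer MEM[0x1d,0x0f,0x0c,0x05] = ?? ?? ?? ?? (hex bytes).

MEM[0x1d,0x0f,0x0c,0x05] = e8 bd 9a 2f

  after D0: wrote 2B at 0x1d = e8bd
  after D1: wrote 3B at 0x12 = 50712f
  after D2: wrote 3B at 0x06 = b2e8bd
  after D3: wrote 5B at 0x0b = 2f100668e8
  after D4: wrote 6B at 0x0b = 9ab2e8bd41d2
  after D5: wrote 5B at 0x0b = fc9ab2e8bd
query mem[0x1d]=0xe8, mem[0x0f]=0xbd, mem[0x0c]=0x9a, mem[0x05]=0x2f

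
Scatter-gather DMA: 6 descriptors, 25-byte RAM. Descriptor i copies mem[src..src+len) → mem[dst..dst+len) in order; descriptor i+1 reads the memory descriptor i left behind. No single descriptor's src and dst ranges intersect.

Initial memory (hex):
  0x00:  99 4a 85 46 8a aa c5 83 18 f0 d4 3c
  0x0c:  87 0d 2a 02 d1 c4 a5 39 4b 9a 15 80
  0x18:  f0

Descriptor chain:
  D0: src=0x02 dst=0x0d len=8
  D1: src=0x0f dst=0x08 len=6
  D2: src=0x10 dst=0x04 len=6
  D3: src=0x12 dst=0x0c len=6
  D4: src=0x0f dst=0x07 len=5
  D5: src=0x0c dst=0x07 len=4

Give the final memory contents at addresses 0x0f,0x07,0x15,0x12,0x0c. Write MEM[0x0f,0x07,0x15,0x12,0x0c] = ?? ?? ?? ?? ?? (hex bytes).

  after D0: wrote 8B at 0x0d = 85468aaac58318f0
  after D1: wrote 6B at 0x08 = 8aaac58318f0
  after D2: wrote 6B at 0x04 = aac58318f09a
  after D3: wrote 6B at 0x0c = 8318f09a1580
  after D4: wrote 5B at 0x07 = 9a15808318
  after D5: wrote 4B at 0x07 = 8318f09a
query mem[0x0f]=0x9a, mem[0x07]=0x83, mem[0x15]=0x9a, mem[0x12]=0x83, mem[0x0c]=0x83

MEM[0x0f,0x07,0x15,0x12,0x0c] = 9a 83 9a 83 83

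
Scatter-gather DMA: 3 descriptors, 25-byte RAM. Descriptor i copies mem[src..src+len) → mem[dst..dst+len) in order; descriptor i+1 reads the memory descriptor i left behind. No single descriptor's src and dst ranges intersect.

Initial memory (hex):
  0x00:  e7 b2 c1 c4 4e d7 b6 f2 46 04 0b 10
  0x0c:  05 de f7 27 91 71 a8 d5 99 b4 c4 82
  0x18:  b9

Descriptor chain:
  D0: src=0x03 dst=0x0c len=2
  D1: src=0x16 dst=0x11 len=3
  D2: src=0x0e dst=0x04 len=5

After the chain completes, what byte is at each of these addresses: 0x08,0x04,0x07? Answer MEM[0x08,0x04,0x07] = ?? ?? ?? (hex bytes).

MEM[0x08,0x04,0x07] = 82 f7 c4

  after D0: wrote 2B at 0x0c = c44e
  after D1: wrote 3B at 0x11 = c482b9
  after D2: wrote 5B at 0x04 = f72791c482
query mem[0x08]=0x82, mem[0x04]=0xf7, mem[0x07]=0xc4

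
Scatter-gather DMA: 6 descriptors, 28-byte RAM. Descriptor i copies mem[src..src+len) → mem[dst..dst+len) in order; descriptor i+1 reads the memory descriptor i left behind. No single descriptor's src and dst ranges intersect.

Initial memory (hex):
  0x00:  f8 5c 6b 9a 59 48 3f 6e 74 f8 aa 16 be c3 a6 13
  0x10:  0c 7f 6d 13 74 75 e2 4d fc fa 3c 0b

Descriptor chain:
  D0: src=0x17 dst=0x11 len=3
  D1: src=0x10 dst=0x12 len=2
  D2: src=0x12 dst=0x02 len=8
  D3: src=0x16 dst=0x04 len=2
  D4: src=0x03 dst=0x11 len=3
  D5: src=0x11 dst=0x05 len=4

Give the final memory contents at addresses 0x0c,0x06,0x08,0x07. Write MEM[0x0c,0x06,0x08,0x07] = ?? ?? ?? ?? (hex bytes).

  after D0: wrote 3B at 0x11 = 4dfcfa
  after D1: wrote 2B at 0x12 = 0c4d
  after D2: wrote 8B at 0x02 = 0c4d7475e24dfcfa
  after D3: wrote 2B at 0x04 = e24d
  after D4: wrote 3B at 0x11 = 4de24d
  after D5: wrote 4B at 0x05 = 4de24d74
query mem[0x0c]=0xbe, mem[0x06]=0xe2, mem[0x08]=0x74, mem[0x07]=0x4d

MEM[0x0c,0x06,0x08,0x07] = be e2 74 4d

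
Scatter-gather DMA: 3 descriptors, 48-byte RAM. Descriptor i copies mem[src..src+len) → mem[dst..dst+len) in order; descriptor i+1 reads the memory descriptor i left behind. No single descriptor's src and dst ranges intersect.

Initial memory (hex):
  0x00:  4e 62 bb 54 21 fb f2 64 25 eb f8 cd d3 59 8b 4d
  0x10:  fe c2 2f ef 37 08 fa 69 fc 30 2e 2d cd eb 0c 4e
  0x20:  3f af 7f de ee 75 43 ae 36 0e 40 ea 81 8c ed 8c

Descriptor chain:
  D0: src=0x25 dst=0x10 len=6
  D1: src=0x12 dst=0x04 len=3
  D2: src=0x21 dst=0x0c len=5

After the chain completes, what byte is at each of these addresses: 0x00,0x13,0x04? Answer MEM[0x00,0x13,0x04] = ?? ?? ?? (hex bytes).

MEM[0x00,0x13,0x04] = 4e 36 ae

D0: mem[0x10..0x15] <- [75 43 ae 36 0e 40]
D1: mem[0x04..0x06] <- [ae 36 0e]
D2: mem[0x0c..0x10] <- [af 7f de ee 75]
query mem[0x00]=0x4e, mem[0x13]=0x36, mem[0x04]=0xae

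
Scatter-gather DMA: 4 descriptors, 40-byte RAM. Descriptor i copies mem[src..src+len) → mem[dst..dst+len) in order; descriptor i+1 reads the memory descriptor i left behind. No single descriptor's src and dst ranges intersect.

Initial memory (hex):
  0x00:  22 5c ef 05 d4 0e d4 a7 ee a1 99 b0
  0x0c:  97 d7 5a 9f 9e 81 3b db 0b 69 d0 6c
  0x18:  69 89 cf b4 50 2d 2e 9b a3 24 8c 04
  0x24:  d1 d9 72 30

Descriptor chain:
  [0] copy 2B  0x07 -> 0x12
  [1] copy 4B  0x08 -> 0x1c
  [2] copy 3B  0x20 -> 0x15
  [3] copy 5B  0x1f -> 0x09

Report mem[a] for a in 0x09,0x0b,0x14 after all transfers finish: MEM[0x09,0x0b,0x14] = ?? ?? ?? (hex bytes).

MEM[0x09,0x0b,0x14] = b0 24 0b

#0 dst[0x12+2] := {0xa7,0xee}
#1 dst[0x1c+4] := {0xee,0xa1,0x99,0xb0}
#2 dst[0x15+3] := {0xa3,0x24,0x8c}
#3 dst[0x09+5] := {0xb0,0xa3,0x24,0x8c,0x04}
query mem[0x09]=0xb0, mem[0x0b]=0x24, mem[0x14]=0x0b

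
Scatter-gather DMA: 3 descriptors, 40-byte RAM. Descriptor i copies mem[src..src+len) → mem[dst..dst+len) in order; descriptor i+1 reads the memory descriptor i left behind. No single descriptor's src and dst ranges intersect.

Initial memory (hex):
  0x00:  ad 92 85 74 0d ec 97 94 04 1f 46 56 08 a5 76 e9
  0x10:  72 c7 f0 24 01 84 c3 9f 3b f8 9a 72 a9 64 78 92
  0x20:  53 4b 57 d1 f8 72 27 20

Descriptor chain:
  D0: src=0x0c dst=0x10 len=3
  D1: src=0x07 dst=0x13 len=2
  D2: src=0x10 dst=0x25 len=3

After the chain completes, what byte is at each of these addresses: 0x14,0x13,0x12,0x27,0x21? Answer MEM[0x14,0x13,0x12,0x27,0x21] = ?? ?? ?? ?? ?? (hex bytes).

MEM[0x14,0x13,0x12,0x27,0x21] = 04 94 76 76 4b

  after D0: wrote 3B at 0x10 = 08a576
  after D1: wrote 2B at 0x13 = 9404
  after D2: wrote 3B at 0x25 = 08a576
query mem[0x14]=0x04, mem[0x13]=0x94, mem[0x12]=0x76, mem[0x27]=0x76, mem[0x21]=0x4b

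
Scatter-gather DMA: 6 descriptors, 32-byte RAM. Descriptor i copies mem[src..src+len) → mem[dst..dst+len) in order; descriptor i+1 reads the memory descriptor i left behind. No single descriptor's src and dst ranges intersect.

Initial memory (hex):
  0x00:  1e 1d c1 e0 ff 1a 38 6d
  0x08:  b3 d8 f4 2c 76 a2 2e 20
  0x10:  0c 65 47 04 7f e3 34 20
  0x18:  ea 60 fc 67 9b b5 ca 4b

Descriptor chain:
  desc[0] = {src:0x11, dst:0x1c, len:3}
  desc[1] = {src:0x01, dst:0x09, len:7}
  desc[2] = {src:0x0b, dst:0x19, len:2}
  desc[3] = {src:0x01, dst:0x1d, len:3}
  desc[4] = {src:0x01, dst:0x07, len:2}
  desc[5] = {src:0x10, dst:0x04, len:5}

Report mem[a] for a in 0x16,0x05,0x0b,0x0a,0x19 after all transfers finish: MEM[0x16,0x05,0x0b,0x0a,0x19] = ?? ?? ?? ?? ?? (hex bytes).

MEM[0x16,0x05,0x0b,0x0a,0x19] = 34 65 e0 c1 e0

[0] 0x11->0x1c len=3 : 65 47 04
[1] 0x01->0x09 len=7 : 1d c1 e0 ff 1a 38 6d
[2] 0x0b->0x19 len=2 : e0 ff
[3] 0x01->0x1d len=3 : 1d c1 e0
[4] 0x01->0x07 len=2 : 1d c1
[5] 0x10->0x04 len=5 : 0c 65 47 04 7f
query mem[0x16]=0x34, mem[0x05]=0x65, mem[0x0b]=0xe0, mem[0x0a]=0xc1, mem[0x19]=0xe0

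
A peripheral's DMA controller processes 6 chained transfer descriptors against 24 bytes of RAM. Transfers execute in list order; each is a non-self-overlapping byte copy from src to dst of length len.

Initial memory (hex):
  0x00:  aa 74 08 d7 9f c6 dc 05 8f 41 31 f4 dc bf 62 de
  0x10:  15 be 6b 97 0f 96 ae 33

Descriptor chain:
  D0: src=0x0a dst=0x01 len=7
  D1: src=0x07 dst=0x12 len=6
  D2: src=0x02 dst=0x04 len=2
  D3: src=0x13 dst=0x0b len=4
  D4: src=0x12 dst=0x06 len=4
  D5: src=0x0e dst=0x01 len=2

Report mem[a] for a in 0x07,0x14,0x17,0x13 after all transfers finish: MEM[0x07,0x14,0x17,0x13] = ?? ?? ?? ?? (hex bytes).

  after D0: wrote 7B at 0x01 = 31f4dcbf62de15
  after D1: wrote 6B at 0x12 = 158f4131f4dc
  after D2: wrote 2B at 0x04 = f4dc
  after D3: wrote 4B at 0x0b = 8f4131f4
  after D4: wrote 4B at 0x06 = 158f4131
  after D5: wrote 2B at 0x01 = f4de
query mem[0x07]=0x8f, mem[0x14]=0x41, mem[0x17]=0xdc, mem[0x13]=0x8f

MEM[0x07,0x14,0x17,0x13] = 8f 41 dc 8f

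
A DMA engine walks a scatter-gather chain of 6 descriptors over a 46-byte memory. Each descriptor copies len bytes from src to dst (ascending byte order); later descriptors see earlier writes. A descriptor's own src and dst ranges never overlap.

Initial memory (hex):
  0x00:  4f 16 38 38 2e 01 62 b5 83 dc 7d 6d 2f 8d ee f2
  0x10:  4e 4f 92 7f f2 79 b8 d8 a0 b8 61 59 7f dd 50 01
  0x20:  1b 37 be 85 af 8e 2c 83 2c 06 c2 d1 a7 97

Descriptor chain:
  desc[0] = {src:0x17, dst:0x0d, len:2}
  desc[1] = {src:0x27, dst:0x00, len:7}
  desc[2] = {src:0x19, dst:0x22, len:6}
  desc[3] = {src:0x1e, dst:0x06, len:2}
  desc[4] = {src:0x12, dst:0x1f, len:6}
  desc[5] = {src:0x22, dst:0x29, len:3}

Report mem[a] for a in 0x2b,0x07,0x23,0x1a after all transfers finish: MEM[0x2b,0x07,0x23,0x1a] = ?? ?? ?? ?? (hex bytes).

D0: mem[0x0d..0x0e] <- [d8 a0]
D1: mem[0x00..0x06] <- [83 2c 06 c2 d1 a7 97]
D2: mem[0x22..0x27] <- [b8 61 59 7f dd 50]
D3: mem[0x06..0x07] <- [50 01]
D4: mem[0x1f..0x24] <- [92 7f f2 79 b8 d8]
D5: mem[0x29..0x2b] <- [79 b8 d8]
query mem[0x2b]=0xd8, mem[0x07]=0x01, mem[0x23]=0xb8, mem[0x1a]=0x61

MEM[0x2b,0x07,0x23,0x1a] = d8 01 b8 61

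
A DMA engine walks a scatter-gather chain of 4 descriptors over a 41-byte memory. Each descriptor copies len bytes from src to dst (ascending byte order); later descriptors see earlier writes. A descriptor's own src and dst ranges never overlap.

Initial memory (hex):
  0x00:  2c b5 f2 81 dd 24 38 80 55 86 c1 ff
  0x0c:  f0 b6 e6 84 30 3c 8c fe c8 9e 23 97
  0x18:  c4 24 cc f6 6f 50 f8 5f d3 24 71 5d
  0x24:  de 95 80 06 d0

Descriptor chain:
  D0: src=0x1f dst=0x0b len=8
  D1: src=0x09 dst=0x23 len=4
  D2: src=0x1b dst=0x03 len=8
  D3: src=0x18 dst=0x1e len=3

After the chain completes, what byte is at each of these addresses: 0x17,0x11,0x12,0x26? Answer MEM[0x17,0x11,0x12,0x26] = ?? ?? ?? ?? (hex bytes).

MEM[0x17,0x11,0x12,0x26] = 97 95 80 d3

  after D0: wrote 8B at 0x0b = 5fd324715dde9580
  after D1: wrote 4B at 0x23 = 86c15fd3
  after D2: wrote 8B at 0x03 = f66f50f85fd32471
  after D3: wrote 3B at 0x1e = c424cc
query mem[0x17]=0x97, mem[0x11]=0x95, mem[0x12]=0x80, mem[0x26]=0xd3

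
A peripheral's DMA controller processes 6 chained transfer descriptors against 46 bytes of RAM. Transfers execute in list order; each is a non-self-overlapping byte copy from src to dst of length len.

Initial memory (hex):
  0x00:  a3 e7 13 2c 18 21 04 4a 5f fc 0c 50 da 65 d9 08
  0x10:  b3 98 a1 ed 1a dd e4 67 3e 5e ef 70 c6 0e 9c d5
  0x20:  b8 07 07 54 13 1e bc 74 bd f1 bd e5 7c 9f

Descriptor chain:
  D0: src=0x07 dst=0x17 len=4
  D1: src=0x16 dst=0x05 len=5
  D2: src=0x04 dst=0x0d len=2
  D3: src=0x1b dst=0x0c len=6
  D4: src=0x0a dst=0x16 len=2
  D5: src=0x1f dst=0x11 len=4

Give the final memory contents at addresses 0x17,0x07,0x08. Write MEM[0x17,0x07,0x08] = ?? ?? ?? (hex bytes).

#0 dst[0x17+4] := {0x4a,0x5f,0xfc,0x0c}
#1 dst[0x05+5] := {0xe4,0x4a,0x5f,0xfc,0x0c}
#2 dst[0x0d+2] := {0x18,0xe4}
#3 dst[0x0c+6] := {0x70,0xc6,0x0e,0x9c,0xd5,0xb8}
#4 dst[0x16+2] := {0x0c,0x50}
#5 dst[0x11+4] := {0xd5,0xb8,0x07,0x07}
query mem[0x17]=0x50, mem[0x07]=0x5f, mem[0x08]=0xfc

MEM[0x17,0x07,0x08] = 50 5f fc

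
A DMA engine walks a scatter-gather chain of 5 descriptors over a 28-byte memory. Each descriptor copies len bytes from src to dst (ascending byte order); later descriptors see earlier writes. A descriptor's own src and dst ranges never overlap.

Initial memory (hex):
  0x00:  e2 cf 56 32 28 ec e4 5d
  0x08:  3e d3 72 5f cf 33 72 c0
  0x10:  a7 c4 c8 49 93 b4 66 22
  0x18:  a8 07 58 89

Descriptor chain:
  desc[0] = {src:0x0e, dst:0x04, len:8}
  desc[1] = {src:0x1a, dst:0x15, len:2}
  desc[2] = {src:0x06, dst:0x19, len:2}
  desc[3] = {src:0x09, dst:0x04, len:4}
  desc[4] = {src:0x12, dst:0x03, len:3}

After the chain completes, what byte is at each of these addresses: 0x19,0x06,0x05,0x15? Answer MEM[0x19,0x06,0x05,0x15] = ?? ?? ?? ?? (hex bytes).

  after D0: wrote 8B at 0x04 = 72c0a7c4c84993b4
  after D1: wrote 2B at 0x15 = 5889
  after D2: wrote 2B at 0x19 = a7c4
  after D3: wrote 4B at 0x04 = 4993b4cf
  after D4: wrote 3B at 0x03 = c84993
query mem[0x19]=0xa7, mem[0x06]=0xb4, mem[0x05]=0x93, mem[0x15]=0x58

MEM[0x19,0x06,0x05,0x15] = a7 b4 93 58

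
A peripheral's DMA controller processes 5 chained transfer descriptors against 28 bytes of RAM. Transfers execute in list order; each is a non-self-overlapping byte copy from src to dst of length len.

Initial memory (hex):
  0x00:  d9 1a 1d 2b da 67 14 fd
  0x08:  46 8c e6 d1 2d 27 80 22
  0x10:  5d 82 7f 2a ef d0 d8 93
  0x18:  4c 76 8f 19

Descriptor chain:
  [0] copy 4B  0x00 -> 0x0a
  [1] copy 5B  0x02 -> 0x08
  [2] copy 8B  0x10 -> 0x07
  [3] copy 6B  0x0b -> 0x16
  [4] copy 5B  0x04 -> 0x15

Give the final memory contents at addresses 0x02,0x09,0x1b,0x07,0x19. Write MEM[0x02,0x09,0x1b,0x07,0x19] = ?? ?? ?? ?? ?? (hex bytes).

  after D0: wrote 4B at 0x0a = d91a1d2b
  after D1: wrote 5B at 0x08 = 1d2bda6714
  after D2: wrote 8B at 0x07 = 5d827f2aefd0d893
  after D3: wrote 6B at 0x16 = efd0d893225d
  after D4: wrote 5B at 0x15 = da67145d82
query mem[0x02]=0x1d, mem[0x09]=0x7f, mem[0x1b]=0x5d, mem[0x07]=0x5d, mem[0x19]=0x82

MEM[0x02,0x09,0x1b,0x07,0x19] = 1d 7f 5d 5d 82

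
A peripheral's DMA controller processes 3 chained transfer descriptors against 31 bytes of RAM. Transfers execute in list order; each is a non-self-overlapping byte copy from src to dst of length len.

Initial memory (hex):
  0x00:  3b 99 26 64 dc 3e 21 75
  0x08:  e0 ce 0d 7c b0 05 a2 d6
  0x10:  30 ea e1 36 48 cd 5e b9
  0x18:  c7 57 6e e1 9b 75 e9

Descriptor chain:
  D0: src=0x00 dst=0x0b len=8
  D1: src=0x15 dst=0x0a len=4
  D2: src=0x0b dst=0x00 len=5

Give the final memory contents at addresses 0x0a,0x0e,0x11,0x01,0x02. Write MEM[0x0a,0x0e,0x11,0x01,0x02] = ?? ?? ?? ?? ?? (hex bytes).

MEM[0x0a,0x0e,0x11,0x01,0x02] = cd 64 21 b9 c7

  after D0: wrote 8B at 0x0b = 3b992664dc3e2175
  after D1: wrote 4B at 0x0a = cd5eb9c7
  after D2: wrote 5B at 0x00 = 5eb9c764dc
query mem[0x0a]=0xcd, mem[0x0e]=0x64, mem[0x11]=0x21, mem[0x01]=0xb9, mem[0x02]=0xc7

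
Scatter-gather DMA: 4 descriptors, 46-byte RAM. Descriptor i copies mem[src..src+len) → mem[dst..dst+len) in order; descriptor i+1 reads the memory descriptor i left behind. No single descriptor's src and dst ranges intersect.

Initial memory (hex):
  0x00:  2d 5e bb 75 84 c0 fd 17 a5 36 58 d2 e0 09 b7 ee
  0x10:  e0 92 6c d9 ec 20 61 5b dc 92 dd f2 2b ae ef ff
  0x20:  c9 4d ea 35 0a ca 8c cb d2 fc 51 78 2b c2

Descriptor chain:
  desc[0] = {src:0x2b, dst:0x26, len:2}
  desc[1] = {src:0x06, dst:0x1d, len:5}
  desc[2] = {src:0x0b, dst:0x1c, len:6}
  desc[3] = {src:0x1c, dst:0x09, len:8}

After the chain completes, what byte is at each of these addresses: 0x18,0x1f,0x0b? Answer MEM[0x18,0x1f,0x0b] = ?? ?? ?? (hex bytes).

MEM[0x18,0x1f,0x0b] = dc b7 09

#0 dst[0x26+2] := {0x78,0x2b}
#1 dst[0x1d+5] := {0xfd,0x17,0xa5,0x36,0x58}
#2 dst[0x1c+6] := {0xd2,0xe0,0x09,0xb7,0xee,0xe0}
#3 dst[0x09+8] := {0xd2,0xe0,0x09,0xb7,0xee,0xe0,0xea,0x35}
query mem[0x18]=0xdc, mem[0x1f]=0xb7, mem[0x0b]=0x09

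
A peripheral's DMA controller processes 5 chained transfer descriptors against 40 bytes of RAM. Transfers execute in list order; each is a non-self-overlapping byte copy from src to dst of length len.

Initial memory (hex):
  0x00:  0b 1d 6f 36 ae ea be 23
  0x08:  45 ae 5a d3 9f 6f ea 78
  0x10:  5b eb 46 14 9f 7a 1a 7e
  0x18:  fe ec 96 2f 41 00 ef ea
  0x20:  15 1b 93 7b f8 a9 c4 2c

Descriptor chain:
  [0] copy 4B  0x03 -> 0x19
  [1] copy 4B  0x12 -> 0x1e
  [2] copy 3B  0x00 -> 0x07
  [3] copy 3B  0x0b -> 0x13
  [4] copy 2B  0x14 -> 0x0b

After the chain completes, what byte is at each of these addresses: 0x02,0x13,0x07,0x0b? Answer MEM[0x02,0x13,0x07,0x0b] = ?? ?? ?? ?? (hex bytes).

D0: mem[0x19..0x1c] <- [36 ae ea be]
D1: mem[0x1e..0x21] <- [46 14 9f 7a]
D2: mem[0x07..0x09] <- [0b 1d 6f]
D3: mem[0x13..0x15] <- [d3 9f 6f]
D4: mem[0x0b..0x0c] <- [9f 6f]
query mem[0x02]=0x6f, mem[0x13]=0xd3, mem[0x07]=0x0b, mem[0x0b]=0x9f

MEM[0x02,0x13,0x07,0x0b] = 6f d3 0b 9f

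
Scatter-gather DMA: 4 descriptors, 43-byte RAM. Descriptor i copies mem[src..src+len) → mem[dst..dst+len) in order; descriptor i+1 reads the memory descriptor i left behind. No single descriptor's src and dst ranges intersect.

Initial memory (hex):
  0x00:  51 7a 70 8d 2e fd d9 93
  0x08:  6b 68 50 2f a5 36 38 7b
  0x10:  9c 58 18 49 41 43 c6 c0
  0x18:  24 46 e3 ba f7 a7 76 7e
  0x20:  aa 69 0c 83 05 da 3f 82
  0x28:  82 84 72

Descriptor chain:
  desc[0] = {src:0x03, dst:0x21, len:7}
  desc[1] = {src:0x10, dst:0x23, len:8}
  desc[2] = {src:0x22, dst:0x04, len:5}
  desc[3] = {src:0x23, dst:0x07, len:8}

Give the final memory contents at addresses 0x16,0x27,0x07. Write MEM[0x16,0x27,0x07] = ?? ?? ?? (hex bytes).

[0] 0x03->0x21 len=7 : 8d 2e fd d9 93 6b 68
[1] 0x10->0x23 len=8 : 9c 58 18 49 41 43 c6 c0
[2] 0x22->0x04 len=5 : 2e 9c 58 18 49
[3] 0x23->0x07 len=8 : 9c 58 18 49 41 43 c6 c0
query mem[0x16]=0xc6, mem[0x27]=0x41, mem[0x07]=0x9c

MEM[0x16,0x27,0x07] = c6 41 9c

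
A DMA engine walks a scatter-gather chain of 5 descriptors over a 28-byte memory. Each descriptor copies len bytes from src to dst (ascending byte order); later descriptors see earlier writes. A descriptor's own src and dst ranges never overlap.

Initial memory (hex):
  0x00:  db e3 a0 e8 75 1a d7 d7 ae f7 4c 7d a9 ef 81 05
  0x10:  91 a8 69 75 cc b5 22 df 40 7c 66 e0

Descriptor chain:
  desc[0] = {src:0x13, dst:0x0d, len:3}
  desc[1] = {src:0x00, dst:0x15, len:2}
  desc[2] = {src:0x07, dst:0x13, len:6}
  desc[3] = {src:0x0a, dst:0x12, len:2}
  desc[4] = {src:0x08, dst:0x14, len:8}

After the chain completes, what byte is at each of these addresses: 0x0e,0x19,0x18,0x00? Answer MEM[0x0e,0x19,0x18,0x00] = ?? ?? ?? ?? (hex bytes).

MEM[0x0e,0x19,0x18,0x00] = cc 75 a9 db

  after D0: wrote 3B at 0x0d = 75ccb5
  after D1: wrote 2B at 0x15 = dbe3
  after D2: wrote 6B at 0x13 = d7aef74c7da9
  after D3: wrote 2B at 0x12 = 4c7d
  after D4: wrote 8B at 0x14 = aef74c7da975ccb5
query mem[0x0e]=0xcc, mem[0x19]=0x75, mem[0x18]=0xa9, mem[0x00]=0xdb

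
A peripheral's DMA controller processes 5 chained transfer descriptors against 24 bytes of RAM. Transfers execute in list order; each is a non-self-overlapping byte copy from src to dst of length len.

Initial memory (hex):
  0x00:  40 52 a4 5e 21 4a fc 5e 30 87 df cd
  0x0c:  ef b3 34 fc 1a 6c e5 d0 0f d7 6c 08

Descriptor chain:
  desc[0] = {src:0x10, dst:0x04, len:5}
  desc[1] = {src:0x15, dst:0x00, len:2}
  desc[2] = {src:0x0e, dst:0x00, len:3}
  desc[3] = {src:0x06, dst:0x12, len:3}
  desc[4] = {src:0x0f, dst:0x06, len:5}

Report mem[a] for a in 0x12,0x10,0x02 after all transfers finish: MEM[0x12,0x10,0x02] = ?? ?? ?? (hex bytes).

[0] 0x10->0x04 len=5 : 1a 6c e5 d0 0f
[1] 0x15->0x00 len=2 : d7 6c
[2] 0x0e->0x00 len=3 : 34 fc 1a
[3] 0x06->0x12 len=3 : e5 d0 0f
[4] 0x0f->0x06 len=5 : fc 1a 6c e5 d0
query mem[0x12]=0xe5, mem[0x10]=0x1a, mem[0x02]=0x1a

MEM[0x12,0x10,0x02] = e5 1a 1a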